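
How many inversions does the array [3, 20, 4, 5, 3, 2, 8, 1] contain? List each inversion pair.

Finding inversions in [3, 20, 4, 5, 3, 2, 8, 1]:

(0, 5): arr[0]=3 > arr[5]=2
(0, 7): arr[0]=3 > arr[7]=1
(1, 2): arr[1]=20 > arr[2]=4
(1, 3): arr[1]=20 > arr[3]=5
(1, 4): arr[1]=20 > arr[4]=3
(1, 5): arr[1]=20 > arr[5]=2
(1, 6): arr[1]=20 > arr[6]=8
(1, 7): arr[1]=20 > arr[7]=1
(2, 4): arr[2]=4 > arr[4]=3
(2, 5): arr[2]=4 > arr[5]=2
(2, 7): arr[2]=4 > arr[7]=1
(3, 4): arr[3]=5 > arr[4]=3
(3, 5): arr[3]=5 > arr[5]=2
(3, 7): arr[3]=5 > arr[7]=1
(4, 5): arr[4]=3 > arr[5]=2
(4, 7): arr[4]=3 > arr[7]=1
(5, 7): arr[5]=2 > arr[7]=1
(6, 7): arr[6]=8 > arr[7]=1

Total inversions: 18

The array has 18 inversion(s): (0,5), (0,7), (1,2), (1,3), (1,4), (1,5), (1,6), (1,7), (2,4), (2,5), (2,7), (3,4), (3,5), (3,7), (4,5), (4,7), (5,7), (6,7). Each pair (i,j) satisfies i < j and arr[i] > arr[j].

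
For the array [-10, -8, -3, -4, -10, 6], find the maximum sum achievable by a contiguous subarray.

Using Kadane's algorithm on [-10, -8, -3, -4, -10, 6]:

Scanning through the array:
Position 1 (value -8): max_ending_here = -8, max_so_far = -8
Position 2 (value -3): max_ending_here = -3, max_so_far = -3
Position 3 (value -4): max_ending_here = -4, max_so_far = -3
Position 4 (value -10): max_ending_here = -10, max_so_far = -3
Position 5 (value 6): max_ending_here = 6, max_so_far = 6

Maximum subarray: [6]
Maximum sum: 6

The maximum subarray is [6] with sum 6. This subarray runs from index 5 to index 5.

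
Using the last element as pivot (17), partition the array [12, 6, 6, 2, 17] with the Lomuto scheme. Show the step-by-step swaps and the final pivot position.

Lomuto partition with pivot = 17:

Initial array: [12, 6, 6, 2, 17]

arr[0]=12 <= 17: swap with position 0, array becomes [12, 6, 6, 2, 17]
arr[1]=6 <= 17: swap with position 1, array becomes [12, 6, 6, 2, 17]
arr[2]=6 <= 17: swap with position 2, array becomes [12, 6, 6, 2, 17]
arr[3]=2 <= 17: swap with position 3, array becomes [12, 6, 6, 2, 17]

Place pivot at position 4: [12, 6, 6, 2, 17]
Pivot position: 4

After partitioning with pivot 17, the array becomes [12, 6, 6, 2, 17]. The pivot is placed at index 4. All elements to the left of the pivot are <= 17, and all elements to the right are > 17.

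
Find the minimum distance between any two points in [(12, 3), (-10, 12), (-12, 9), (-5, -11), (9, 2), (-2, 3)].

Computing all pairwise distances among 6 points:

d((12, 3), (-10, 12)) = 23.7697
d((12, 3), (-12, 9)) = 24.7386
d((12, 3), (-5, -11)) = 22.0227
d((12, 3), (9, 2)) = 3.1623 <-- minimum
d((12, 3), (-2, 3)) = 14.0
d((-10, 12), (-12, 9)) = 3.6056
d((-10, 12), (-5, -11)) = 23.5372
d((-10, 12), (9, 2)) = 21.4709
d((-10, 12), (-2, 3)) = 12.0416
d((-12, 9), (-5, -11)) = 21.1896
d((-12, 9), (9, 2)) = 22.1359
d((-12, 9), (-2, 3)) = 11.6619
d((-5, -11), (9, 2)) = 19.105
d((-5, -11), (-2, 3)) = 14.3178
d((9, 2), (-2, 3)) = 11.0454

Closest pair: (12, 3) and (9, 2) with distance 3.1623

The closest pair is (12, 3) and (9, 2) with Euclidean distance 3.1623. For 6 points, brute-force pairwise comparison is shown above. For large n, the divide-and-conquer algorithm (sort by x, recurse on halves, check the dividing strip) achieves O(n log n).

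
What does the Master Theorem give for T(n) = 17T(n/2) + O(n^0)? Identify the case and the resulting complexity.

Master Theorem for T(n) = 17T(n/2) + O(n^0):

a = 17, b = 2, c = 0
log_b(a) = log_2(17) = 4.0875

Case 1: c = 0 < log_2(17) = 4.0875
T(n) = O(n^(log_2 17))

For T(n) = 17T(n/2) + O(n^0): log_2(17) = 4.0875. This is Case 1 of the Master Theorem (c < log_b(a), work dominated by leaves), giving O(n^(log_2 17)).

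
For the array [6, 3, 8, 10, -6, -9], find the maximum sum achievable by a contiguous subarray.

Using Kadane's algorithm on [6, 3, 8, 10, -6, -9]:

Scanning through the array:
Position 1 (value 3): max_ending_here = 9, max_so_far = 9
Position 2 (value 8): max_ending_here = 17, max_so_far = 17
Position 3 (value 10): max_ending_here = 27, max_so_far = 27
Position 4 (value -6): max_ending_here = 21, max_so_far = 27
Position 5 (value -9): max_ending_here = 12, max_so_far = 27

Maximum subarray: [6, 3, 8, 10]
Maximum sum: 27

The maximum subarray is [6, 3, 8, 10] with sum 27. This subarray runs from index 0 to index 3.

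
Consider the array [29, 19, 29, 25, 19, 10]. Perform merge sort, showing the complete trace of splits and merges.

Merge sort trace:

Split: [29, 19, 29, 25, 19, 10] -> [29, 19, 29] and [25, 19, 10]
  Split: [29, 19, 29] -> [29] and [19, 29]
    Split: [19, 29] -> [19] and [29]
    Merge: [19] + [29] -> [19, 29]
  Merge: [29] + [19, 29] -> [19, 29, 29]
  Split: [25, 19, 10] -> [25] and [19, 10]
    Split: [19, 10] -> [19] and [10]
    Merge: [19] + [10] -> [10, 19]
  Merge: [25] + [10, 19] -> [10, 19, 25]
Merge: [19, 29, 29] + [10, 19, 25] -> [10, 19, 19, 25, 29, 29]

Final sorted array: [10, 19, 19, 25, 29, 29]

The merge sort proceeds by recursively splitting the array and merging sorted halves.
After all merges, the sorted array is [10, 19, 19, 25, 29, 29].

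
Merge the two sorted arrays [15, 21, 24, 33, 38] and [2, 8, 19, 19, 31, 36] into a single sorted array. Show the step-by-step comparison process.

Merging process:

Compare 15 vs 2: take 2 from right. Merged: [2]
Compare 15 vs 8: take 8 from right. Merged: [2, 8]
Compare 15 vs 19: take 15 from left. Merged: [2, 8, 15]
Compare 21 vs 19: take 19 from right. Merged: [2, 8, 15, 19]
Compare 21 vs 19: take 19 from right. Merged: [2, 8, 15, 19, 19]
Compare 21 vs 31: take 21 from left. Merged: [2, 8, 15, 19, 19, 21]
Compare 24 vs 31: take 24 from left. Merged: [2, 8, 15, 19, 19, 21, 24]
Compare 33 vs 31: take 31 from right. Merged: [2, 8, 15, 19, 19, 21, 24, 31]
Compare 33 vs 36: take 33 from left. Merged: [2, 8, 15, 19, 19, 21, 24, 31, 33]
Compare 38 vs 36: take 36 from right. Merged: [2, 8, 15, 19, 19, 21, 24, 31, 33, 36]
Append remaining from left: [38]. Merged: [2, 8, 15, 19, 19, 21, 24, 31, 33, 36, 38]

Final merged array: [2, 8, 15, 19, 19, 21, 24, 31, 33, 36, 38]
Total comparisons: 10

The merged array is [2, 8, 15, 19, 19, 21, 24, 31, 33, 36, 38], requiring 10 comparisons. The merge step runs in O(n) time where n is the total number of elements.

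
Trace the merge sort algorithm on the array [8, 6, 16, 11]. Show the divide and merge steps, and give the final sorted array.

Merge sort trace:

Split: [8, 6, 16, 11] -> [8, 6] and [16, 11]
  Split: [8, 6] -> [8] and [6]
  Merge: [8] + [6] -> [6, 8]
  Split: [16, 11] -> [16] and [11]
  Merge: [16] + [11] -> [11, 16]
Merge: [6, 8] + [11, 16] -> [6, 8, 11, 16]

Final sorted array: [6, 8, 11, 16]

The merge sort proceeds by recursively splitting the array and merging sorted halves.
After all merges, the sorted array is [6, 8, 11, 16].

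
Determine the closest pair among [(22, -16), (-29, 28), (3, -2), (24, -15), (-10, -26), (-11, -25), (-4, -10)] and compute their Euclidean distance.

Computing all pairwise distances among 7 points:

d((22, -16), (-29, 28)) = 67.3573
d((22, -16), (3, -2)) = 23.6008
d((22, -16), (24, -15)) = 2.2361
d((22, -16), (-10, -26)) = 33.5261
d((22, -16), (-11, -25)) = 34.2053
d((22, -16), (-4, -10)) = 26.6833
d((-29, 28), (3, -2)) = 43.8634
d((-29, 28), (24, -15)) = 68.2495
d((-29, 28), (-10, -26)) = 57.2451
d((-29, 28), (-11, -25)) = 55.9732
d((-29, 28), (-4, -10)) = 45.4863
d((3, -2), (24, -15)) = 24.6982
d((3, -2), (-10, -26)) = 27.2947
d((3, -2), (-11, -25)) = 26.9258
d((3, -2), (-4, -10)) = 10.6301
d((24, -15), (-10, -26)) = 35.7351
d((24, -15), (-11, -25)) = 36.4005
d((24, -15), (-4, -10)) = 28.4429
d((-10, -26), (-11, -25)) = 1.4142 <-- minimum
d((-10, -26), (-4, -10)) = 17.088
d((-11, -25), (-4, -10)) = 16.5529

Closest pair: (-10, -26) and (-11, -25) with distance 1.4142

The closest pair is (-10, -26) and (-11, -25) with Euclidean distance 1.4142. For 7 points, brute-force pairwise comparison is shown above. For large n, the divide-and-conquer algorithm (sort by x, recurse on halves, check the dividing strip) achieves O(n log n).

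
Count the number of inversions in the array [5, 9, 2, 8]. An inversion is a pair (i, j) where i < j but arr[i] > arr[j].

Finding inversions in [5, 9, 2, 8]:

(0, 2): arr[0]=5 > arr[2]=2
(1, 2): arr[1]=9 > arr[2]=2
(1, 3): arr[1]=9 > arr[3]=8

Total inversions: 3

The array has 3 inversion(s): (0,2), (1,2), (1,3). Each pair (i,j) satisfies i < j and arr[i] > arr[j].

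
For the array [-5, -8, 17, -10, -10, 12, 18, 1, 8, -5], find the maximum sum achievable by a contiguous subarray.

Using Kadane's algorithm on [-5, -8, 17, -10, -10, 12, 18, 1, 8, -5]:

Scanning through the array:
Position 1 (value -8): max_ending_here = -8, max_so_far = -5
Position 2 (value 17): max_ending_here = 17, max_so_far = 17
Position 3 (value -10): max_ending_here = 7, max_so_far = 17
Position 4 (value -10): max_ending_here = -3, max_so_far = 17
Position 5 (value 12): max_ending_here = 12, max_so_far = 17
Position 6 (value 18): max_ending_here = 30, max_so_far = 30
Position 7 (value 1): max_ending_here = 31, max_so_far = 31
Position 8 (value 8): max_ending_here = 39, max_so_far = 39
Position 9 (value -5): max_ending_here = 34, max_so_far = 39

Maximum subarray: [12, 18, 1, 8]
Maximum sum: 39

The maximum subarray is [12, 18, 1, 8] with sum 39. This subarray runs from index 5 to index 8.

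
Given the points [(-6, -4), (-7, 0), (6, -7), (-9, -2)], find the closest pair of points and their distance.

Computing all pairwise distances among 4 points:

d((-6, -4), (-7, 0)) = 4.1231
d((-6, -4), (6, -7)) = 12.3693
d((-6, -4), (-9, -2)) = 3.6056
d((-7, 0), (6, -7)) = 14.7648
d((-7, 0), (-9, -2)) = 2.8284 <-- minimum
d((6, -7), (-9, -2)) = 15.8114

Closest pair: (-7, 0) and (-9, -2) with distance 2.8284

The closest pair is (-7, 0) and (-9, -2) with Euclidean distance 2.8284. For 4 points, brute-force pairwise comparison is shown above. For large n, the divide-and-conquer algorithm (sort by x, recurse on halves, check the dividing strip) achieves O(n log n).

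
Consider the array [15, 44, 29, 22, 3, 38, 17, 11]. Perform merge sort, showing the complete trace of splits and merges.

Merge sort trace:

Split: [15, 44, 29, 22, 3, 38, 17, 11] -> [15, 44, 29, 22] and [3, 38, 17, 11]
  Split: [15, 44, 29, 22] -> [15, 44] and [29, 22]
    Split: [15, 44] -> [15] and [44]
    Merge: [15] + [44] -> [15, 44]
    Split: [29, 22] -> [29] and [22]
    Merge: [29] + [22] -> [22, 29]
  Merge: [15, 44] + [22, 29] -> [15, 22, 29, 44]
  Split: [3, 38, 17, 11] -> [3, 38] and [17, 11]
    Split: [3, 38] -> [3] and [38]
    Merge: [3] + [38] -> [3, 38]
    Split: [17, 11] -> [17] and [11]
    Merge: [17] + [11] -> [11, 17]
  Merge: [3, 38] + [11, 17] -> [3, 11, 17, 38]
Merge: [15, 22, 29, 44] + [3, 11, 17, 38] -> [3, 11, 15, 17, 22, 29, 38, 44]

Final sorted array: [3, 11, 15, 17, 22, 29, 38, 44]

The merge sort proceeds by recursively splitting the array and merging sorted halves.
After all merges, the sorted array is [3, 11, 15, 17, 22, 29, 38, 44].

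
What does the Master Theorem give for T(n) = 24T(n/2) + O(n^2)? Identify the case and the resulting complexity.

Master Theorem for T(n) = 24T(n/2) + O(n^2):

a = 24, b = 2, c = 2
log_b(a) = log_2(24) = 4.5850

Case 1: c = 2 < log_2(24) = 4.5850
T(n) = O(n^(log_2 24))

For T(n) = 24T(n/2) + O(n^2): log_2(24) = 4.5850. This is Case 1 of the Master Theorem (c < log_b(a), work dominated by leaves), giving O(n^(log_2 24)).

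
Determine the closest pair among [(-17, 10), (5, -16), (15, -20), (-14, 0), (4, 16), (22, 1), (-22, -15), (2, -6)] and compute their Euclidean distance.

Computing all pairwise distances among 8 points:

d((-17, 10), (5, -16)) = 34.0588
d((-17, 10), (15, -20)) = 43.8634
d((-17, 10), (-14, 0)) = 10.4403 <-- minimum
d((-17, 10), (4, 16)) = 21.8403
d((-17, 10), (22, 1)) = 40.025
d((-17, 10), (-22, -15)) = 25.4951
d((-17, 10), (2, -6)) = 24.8395
d((5, -16), (15, -20)) = 10.7703
d((5, -16), (-14, 0)) = 24.8395
d((5, -16), (4, 16)) = 32.0156
d((5, -16), (22, 1)) = 24.0416
d((5, -16), (-22, -15)) = 27.0185
d((5, -16), (2, -6)) = 10.4403 <-- minimum
d((15, -20), (-14, 0)) = 35.2278
d((15, -20), (4, 16)) = 37.6431
d((15, -20), (22, 1)) = 22.1359
d((15, -20), (-22, -15)) = 37.3363
d((15, -20), (2, -6)) = 19.105
d((-14, 0), (4, 16)) = 24.0832
d((-14, 0), (22, 1)) = 36.0139
d((-14, 0), (-22, -15)) = 17.0
d((-14, 0), (2, -6)) = 17.088
d((4, 16), (22, 1)) = 23.4307
d((4, 16), (-22, -15)) = 40.4599
d((4, 16), (2, -6)) = 22.0907
d((22, 1), (-22, -15)) = 46.8188
d((22, 1), (2, -6)) = 21.1896
d((-22, -15), (2, -6)) = 25.632

Minimum distance: 10.4403 (tie among 2 pairs: (-17, 10) and (-14, 0); (5, -16) and (2, -6))

The minimum Euclidean distance is 10.4403. There is a tie: 2 pairs achieve this minimum — (-17, 10) and (-14, 0); (5, -16) and (2, -6). Any of these is a valid closest pair. For 8 points, brute-force pairwise comparison is shown above. For large n, the divide-and-conquer algorithm (sort by x, recurse on halves, check the dividing strip) achieves O(n log n).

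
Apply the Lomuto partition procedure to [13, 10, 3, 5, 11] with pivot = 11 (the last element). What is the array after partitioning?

Lomuto partition with pivot = 11:

Initial array: [13, 10, 3, 5, 11]

arr[0]=13 > 11: no swap
arr[1]=10 <= 11: swap with position 0, array becomes [10, 13, 3, 5, 11]
arr[2]=3 <= 11: swap with position 1, array becomes [10, 3, 13, 5, 11]
arr[3]=5 <= 11: swap with position 2, array becomes [10, 3, 5, 13, 11]

Place pivot at position 3: [10, 3, 5, 11, 13]
Pivot position: 3

After partitioning with pivot 11, the array becomes [10, 3, 5, 11, 13]. The pivot is placed at index 3. All elements to the left of the pivot are <= 11, and all elements to the right are > 11.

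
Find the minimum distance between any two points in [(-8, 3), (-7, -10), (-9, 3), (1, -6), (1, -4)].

Computing all pairwise distances among 5 points:

d((-8, 3), (-7, -10)) = 13.0384
d((-8, 3), (-9, 3)) = 1.0 <-- minimum
d((-8, 3), (1, -6)) = 12.7279
d((-8, 3), (1, -4)) = 11.4018
d((-7, -10), (-9, 3)) = 13.1529
d((-7, -10), (1, -6)) = 8.9443
d((-7, -10), (1, -4)) = 10.0
d((-9, 3), (1, -6)) = 13.4536
d((-9, 3), (1, -4)) = 12.2066
d((1, -6), (1, -4)) = 2.0

Closest pair: (-8, 3) and (-9, 3) with distance 1.0

The closest pair is (-8, 3) and (-9, 3) with Euclidean distance 1.0. For 5 points, brute-force pairwise comparison is shown above. For large n, the divide-and-conquer algorithm (sort by x, recurse on halves, check the dividing strip) achieves O(n log n).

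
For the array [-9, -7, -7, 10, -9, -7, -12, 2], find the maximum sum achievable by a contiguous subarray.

Using Kadane's algorithm on [-9, -7, -7, 10, -9, -7, -12, 2]:

Scanning through the array:
Position 1 (value -7): max_ending_here = -7, max_so_far = -7
Position 2 (value -7): max_ending_here = -7, max_so_far = -7
Position 3 (value 10): max_ending_here = 10, max_so_far = 10
Position 4 (value -9): max_ending_here = 1, max_so_far = 10
Position 5 (value -7): max_ending_here = -6, max_so_far = 10
Position 6 (value -12): max_ending_here = -12, max_so_far = 10
Position 7 (value 2): max_ending_here = 2, max_so_far = 10

Maximum subarray: [10]
Maximum sum: 10

The maximum subarray is [10] with sum 10. This subarray runs from index 3 to index 3.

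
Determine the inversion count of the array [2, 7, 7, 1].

Finding inversions in [2, 7, 7, 1]:

(0, 3): arr[0]=2 > arr[3]=1
(1, 3): arr[1]=7 > arr[3]=1
(2, 3): arr[2]=7 > arr[3]=1

Total inversions: 3

The array has 3 inversion(s): (0,3), (1,3), (2,3). Each pair (i,j) satisfies i < j and arr[i] > arr[j].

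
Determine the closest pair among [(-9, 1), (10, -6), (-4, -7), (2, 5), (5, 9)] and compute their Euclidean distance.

Computing all pairwise distances among 5 points:

d((-9, 1), (10, -6)) = 20.2485
d((-9, 1), (-4, -7)) = 9.434
d((-9, 1), (2, 5)) = 11.7047
d((-9, 1), (5, 9)) = 16.1245
d((10, -6), (-4, -7)) = 14.0357
d((10, -6), (2, 5)) = 13.6015
d((10, -6), (5, 9)) = 15.8114
d((-4, -7), (2, 5)) = 13.4164
d((-4, -7), (5, 9)) = 18.3576
d((2, 5), (5, 9)) = 5.0 <-- minimum

Closest pair: (2, 5) and (5, 9) with distance 5.0

The closest pair is (2, 5) and (5, 9) with Euclidean distance 5.0. For 5 points, brute-force pairwise comparison is shown above. For large n, the divide-and-conquer algorithm (sort by x, recurse on halves, check the dividing strip) achieves O(n log n).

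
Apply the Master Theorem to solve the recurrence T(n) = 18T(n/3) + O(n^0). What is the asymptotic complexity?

Master Theorem for T(n) = 18T(n/3) + O(n^0):

a = 18, b = 3, c = 0
log_b(a) = log_3(18) = 2.6309

Case 1: c = 0 < log_3(18) = 2.6309
T(n) = O(n^(log_3 18))

For T(n) = 18T(n/3) + O(n^0): log_3(18) = 2.6309. This is Case 1 of the Master Theorem (c < log_b(a), work dominated by leaves), giving O(n^(log_3 18)).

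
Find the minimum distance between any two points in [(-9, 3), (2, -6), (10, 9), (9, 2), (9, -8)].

Computing all pairwise distances among 5 points:

d((-9, 3), (2, -6)) = 14.2127
d((-9, 3), (10, 9)) = 19.9249
d((-9, 3), (9, 2)) = 18.0278
d((-9, 3), (9, -8)) = 21.095
d((2, -6), (10, 9)) = 17.0
d((2, -6), (9, 2)) = 10.6301
d((2, -6), (9, -8)) = 7.2801
d((10, 9), (9, 2)) = 7.0711 <-- minimum
d((10, 9), (9, -8)) = 17.0294
d((9, 2), (9, -8)) = 10.0

Closest pair: (10, 9) and (9, 2) with distance 7.0711

The closest pair is (10, 9) and (9, 2) with Euclidean distance 7.0711. For 5 points, brute-force pairwise comparison is shown above. For large n, the divide-and-conquer algorithm (sort by x, recurse on halves, check the dividing strip) achieves O(n log n).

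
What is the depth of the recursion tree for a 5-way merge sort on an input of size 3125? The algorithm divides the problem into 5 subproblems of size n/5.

For divide and conquer with division factor 5:

Problem sizes at each level:
Level 0: 3125
Level 1: 625
Level 2: 125
Level 3: 25
Level 4: 5
Level 5: 1

The root is level 0 and the size-1 base case is level 5 (the tree spans levels 0 through 5, i.e. 6 levels counting the root), so the depth is the number of divisions: log_5(3125) = 5

The recursion tree depth is log_5(3125) = 5. At each level, the problem size is divided by 5, so it takes 5 divisions to reduce to a base case of size 1. The algorithm makes 5 recursive calls at each level.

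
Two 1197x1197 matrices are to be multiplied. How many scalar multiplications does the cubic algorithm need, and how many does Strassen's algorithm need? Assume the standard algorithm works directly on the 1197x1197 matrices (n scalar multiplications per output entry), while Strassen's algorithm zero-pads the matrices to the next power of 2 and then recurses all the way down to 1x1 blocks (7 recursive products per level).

Matrix multiplication for 1197x1197 matrices:

Strassen's algorithm requires power-of-2 dimensions. Pad 1197x1197 to 2048x2048 (next power of 2).

Standard algorithm: 1197^3 = 1715072373 multiplications
Strassen's algorithm: 7^(log2(2048)) = 7^11 = 1977326743 multiplications
Difference: 1715072373 - 1977326743 = -262254370 (Strassen uses MORE here due to padding overhead — for small or just-over-power-of-2 n, padding can outweigh the per-level savings)

Standard: 1715072373 multiplications (1197^3). Strassen: 1977326743 multiplications (7^11, after padding to 2048x2048). Strassen reduces 8 recursive multiplications to 7 at each level.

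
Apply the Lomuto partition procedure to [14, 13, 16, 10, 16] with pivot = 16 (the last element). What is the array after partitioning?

Lomuto partition with pivot = 16:

Initial array: [14, 13, 16, 10, 16]

arr[0]=14 <= 16: swap with position 0, array becomes [14, 13, 16, 10, 16]
arr[1]=13 <= 16: swap with position 1, array becomes [14, 13, 16, 10, 16]
arr[2]=16 <= 16: swap with position 2, array becomes [14, 13, 16, 10, 16]
arr[3]=10 <= 16: swap with position 3, array becomes [14, 13, 16, 10, 16]

Place pivot at position 4: [14, 13, 16, 10, 16]
Pivot position: 4

After partitioning with pivot 16, the array becomes [14, 13, 16, 10, 16]. The pivot is placed at index 4. All elements to the left of the pivot are <= 16, and all elements to the right are > 16.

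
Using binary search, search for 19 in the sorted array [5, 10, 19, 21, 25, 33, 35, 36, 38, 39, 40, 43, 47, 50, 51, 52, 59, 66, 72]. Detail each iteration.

Binary search for 19 in [5, 10, 19, 21, 25, 33, 35, 36, 38, 39, 40, 43, 47, 50, 51, 52, 59, 66, 72]:

lo=0, hi=18, mid=9, arr[mid]=39 -> 39 > 19, search left half
lo=0, hi=8, mid=4, arr[mid]=25 -> 25 > 19, search left half
lo=0, hi=3, mid=1, arr[mid]=10 -> 10 < 19, search right half
lo=2, hi=3, mid=2, arr[mid]=19 -> Found target at index 2!

Binary search finds 19 at index 2 after 4 comparisons. The search repeatedly halves the search space by comparing with the middle element.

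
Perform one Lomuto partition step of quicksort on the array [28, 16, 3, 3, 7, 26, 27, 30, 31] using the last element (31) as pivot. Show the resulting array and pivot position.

Lomuto partition with pivot = 31:

Initial array: [28, 16, 3, 3, 7, 26, 27, 30, 31]

arr[0]=28 <= 31: swap with position 0, array becomes [28, 16, 3, 3, 7, 26, 27, 30, 31]
arr[1]=16 <= 31: swap with position 1, array becomes [28, 16, 3, 3, 7, 26, 27, 30, 31]
arr[2]=3 <= 31: swap with position 2, array becomes [28, 16, 3, 3, 7, 26, 27, 30, 31]
arr[3]=3 <= 31: swap with position 3, array becomes [28, 16, 3, 3, 7, 26, 27, 30, 31]
arr[4]=7 <= 31: swap with position 4, array becomes [28, 16, 3, 3, 7, 26, 27, 30, 31]
arr[5]=26 <= 31: swap with position 5, array becomes [28, 16, 3, 3, 7, 26, 27, 30, 31]
arr[6]=27 <= 31: swap with position 6, array becomes [28, 16, 3, 3, 7, 26, 27, 30, 31]
arr[7]=30 <= 31: swap with position 7, array becomes [28, 16, 3, 3, 7, 26, 27, 30, 31]

Place pivot at position 8: [28, 16, 3, 3, 7, 26, 27, 30, 31]
Pivot position: 8

After partitioning with pivot 31, the array becomes [28, 16, 3, 3, 7, 26, 27, 30, 31]. The pivot is placed at index 8. All elements to the left of the pivot are <= 31, and all elements to the right are > 31.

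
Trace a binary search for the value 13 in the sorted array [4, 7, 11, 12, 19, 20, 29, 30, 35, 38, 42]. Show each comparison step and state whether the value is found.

Binary search for 13 in [4, 7, 11, 12, 19, 20, 29, 30, 35, 38, 42]:

lo=0, hi=10, mid=5, arr[mid]=20 -> 20 > 13, search left half
lo=0, hi=4, mid=2, arr[mid]=11 -> 11 < 13, search right half
lo=3, hi=4, mid=3, arr[mid]=12 -> 12 < 13, search right half
lo=4, hi=4, mid=4, arr[mid]=19 -> 19 > 13, search left half
lo=4 > hi=3, target 13 not found

Binary search determines that 13 is not in the array after 4 comparisons. The search space was exhausted without finding the target.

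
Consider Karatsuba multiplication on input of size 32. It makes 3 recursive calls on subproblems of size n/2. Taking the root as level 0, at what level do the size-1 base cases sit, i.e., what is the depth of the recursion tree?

For divide and conquer with division factor 2:

Problem sizes at each level:
Level 0: 32
Level 1: 16
Level 2: 8
Level 3: 4
Level 4: 2
Level 5: 1

The root is level 0 and the size-1 base case is level 5 (the tree spans levels 0 through 5, i.e. 6 levels counting the root), so the depth is the number of divisions: log_2(32) = 5

The recursion tree depth is log_2(32) = 5. At each level, the problem size is divided by 2, so it takes 5 divisions to reduce to a base case of size 1. The algorithm makes 3 recursive calls at each level.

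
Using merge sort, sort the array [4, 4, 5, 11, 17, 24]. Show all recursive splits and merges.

Merge sort trace:

Split: [4, 4, 5, 11, 17, 24] -> [4, 4, 5] and [11, 17, 24]
  Split: [4, 4, 5] -> [4] and [4, 5]
    Split: [4, 5] -> [4] and [5]
    Merge: [4] + [5] -> [4, 5]
  Merge: [4] + [4, 5] -> [4, 4, 5]
  Split: [11, 17, 24] -> [11] and [17, 24]
    Split: [17, 24] -> [17] and [24]
    Merge: [17] + [24] -> [17, 24]
  Merge: [11] + [17, 24] -> [11, 17, 24]
Merge: [4, 4, 5] + [11, 17, 24] -> [4, 4, 5, 11, 17, 24]

Final sorted array: [4, 4, 5, 11, 17, 24]

The merge sort proceeds by recursively splitting the array and merging sorted halves.
After all merges, the sorted array is [4, 4, 5, 11, 17, 24].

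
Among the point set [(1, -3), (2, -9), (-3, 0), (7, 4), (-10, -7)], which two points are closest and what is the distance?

Computing all pairwise distances among 5 points:

d((1, -3), (2, -9)) = 6.0828
d((1, -3), (-3, 0)) = 5.0 <-- minimum
d((1, -3), (7, 4)) = 9.2195
d((1, -3), (-10, -7)) = 11.7047
d((2, -9), (-3, 0)) = 10.2956
d((2, -9), (7, 4)) = 13.9284
d((2, -9), (-10, -7)) = 12.1655
d((-3, 0), (7, 4)) = 10.7703
d((-3, 0), (-10, -7)) = 9.8995
d((7, 4), (-10, -7)) = 20.2485

Closest pair: (1, -3) and (-3, 0) with distance 5.0

The closest pair is (1, -3) and (-3, 0) with Euclidean distance 5.0. For 5 points, brute-force pairwise comparison is shown above. For large n, the divide-and-conquer algorithm (sort by x, recurse on halves, check the dividing strip) achieves O(n log n).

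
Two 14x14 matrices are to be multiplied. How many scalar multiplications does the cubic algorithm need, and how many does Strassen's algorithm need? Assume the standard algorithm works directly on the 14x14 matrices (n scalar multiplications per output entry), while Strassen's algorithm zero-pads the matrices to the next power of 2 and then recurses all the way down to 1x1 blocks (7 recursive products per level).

Matrix multiplication for 14x14 matrices:

Strassen's algorithm requires power-of-2 dimensions. Pad 14x14 to 16x16 (next power of 2).

Standard algorithm: 14^3 = 2744 multiplications
Strassen's algorithm: 7^(log2(16)) = 7^4 = 2401 multiplications
Savings: 2744 - 2401 = 343 multiplications

Standard: 2744 multiplications (14^3). Strassen: 2401 multiplications (7^4, after padding to 16x16). Strassen reduces 8 recursive multiplications to 7 at each level.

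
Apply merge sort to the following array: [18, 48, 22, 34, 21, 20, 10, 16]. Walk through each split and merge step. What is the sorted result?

Merge sort trace:

Split: [18, 48, 22, 34, 21, 20, 10, 16] -> [18, 48, 22, 34] and [21, 20, 10, 16]
  Split: [18, 48, 22, 34] -> [18, 48] and [22, 34]
    Split: [18, 48] -> [18] and [48]
    Merge: [18] + [48] -> [18, 48]
    Split: [22, 34] -> [22] and [34]
    Merge: [22] + [34] -> [22, 34]
  Merge: [18, 48] + [22, 34] -> [18, 22, 34, 48]
  Split: [21, 20, 10, 16] -> [21, 20] and [10, 16]
    Split: [21, 20] -> [21] and [20]
    Merge: [21] + [20] -> [20, 21]
    Split: [10, 16] -> [10] and [16]
    Merge: [10] + [16] -> [10, 16]
  Merge: [20, 21] + [10, 16] -> [10, 16, 20, 21]
Merge: [18, 22, 34, 48] + [10, 16, 20, 21] -> [10, 16, 18, 20, 21, 22, 34, 48]

Final sorted array: [10, 16, 18, 20, 21, 22, 34, 48]

The merge sort proceeds by recursively splitting the array and merging sorted halves.
After all merges, the sorted array is [10, 16, 18, 20, 21, 22, 34, 48].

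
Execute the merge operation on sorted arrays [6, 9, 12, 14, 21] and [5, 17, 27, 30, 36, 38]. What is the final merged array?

Merging process:

Compare 6 vs 5: take 5 from right. Merged: [5]
Compare 6 vs 17: take 6 from left. Merged: [5, 6]
Compare 9 vs 17: take 9 from left. Merged: [5, 6, 9]
Compare 12 vs 17: take 12 from left. Merged: [5, 6, 9, 12]
Compare 14 vs 17: take 14 from left. Merged: [5, 6, 9, 12, 14]
Compare 21 vs 17: take 17 from right. Merged: [5, 6, 9, 12, 14, 17]
Compare 21 vs 27: take 21 from left. Merged: [5, 6, 9, 12, 14, 17, 21]
Append remaining from right: [27, 30, 36, 38]. Merged: [5, 6, 9, 12, 14, 17, 21, 27, 30, 36, 38]

Final merged array: [5, 6, 9, 12, 14, 17, 21, 27, 30, 36, 38]
Total comparisons: 7

The merged array is [5, 6, 9, 12, 14, 17, 21, 27, 30, 36, 38], requiring 7 comparisons. The merge step runs in O(n) time where n is the total number of elements.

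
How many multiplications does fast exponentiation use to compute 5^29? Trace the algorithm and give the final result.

Computing 5^29 by squaring (build up from 5^1; each line after the first costs one multiplication):

5^1 = 5
5^2 = (5^1)^2 = 5^2 = 25
5^3 = 5 * 5^2 = 5 * 25 = 125
5^6 = (5^3)^2 = 125^2 = 15625
5^7 = 5 * 5^6 = 5 * 15625 = 78125
5^14 = (5^7)^2 = 78125^2 = 6103515625
5^28 = (5^14)^2 = 6103515625^2 = 37252902984619140625
5^29 = 5 * 5^28 = 5 * 37252902984619140625 = 186264514923095703125

Result: 186264514923095703125
Multiplications needed: 7 (7 lines after 5^1)

5^29 = 186264514923095703125. Using exponentiation by squaring, this requires 7 multiplications. The key idea: if the exponent is even, square the half-power; if odd, multiply by the base once.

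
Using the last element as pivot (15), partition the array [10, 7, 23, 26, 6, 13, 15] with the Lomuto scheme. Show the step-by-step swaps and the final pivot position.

Lomuto partition with pivot = 15:

Initial array: [10, 7, 23, 26, 6, 13, 15]

arr[0]=10 <= 15: swap with position 0, array becomes [10, 7, 23, 26, 6, 13, 15]
arr[1]=7 <= 15: swap with position 1, array becomes [10, 7, 23, 26, 6, 13, 15]
arr[2]=23 > 15: no swap
arr[3]=26 > 15: no swap
arr[4]=6 <= 15: swap with position 2, array becomes [10, 7, 6, 26, 23, 13, 15]
arr[5]=13 <= 15: swap with position 3, array becomes [10, 7, 6, 13, 23, 26, 15]

Place pivot at position 4: [10, 7, 6, 13, 15, 26, 23]
Pivot position: 4

After partitioning with pivot 15, the array becomes [10, 7, 6, 13, 15, 26, 23]. The pivot is placed at index 4. All elements to the left of the pivot are <= 15, and all elements to the right are > 15.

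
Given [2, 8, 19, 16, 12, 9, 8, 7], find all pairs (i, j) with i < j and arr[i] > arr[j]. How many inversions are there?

Finding inversions in [2, 8, 19, 16, 12, 9, 8, 7]:

(1, 7): arr[1]=8 > arr[7]=7
(2, 3): arr[2]=19 > arr[3]=16
(2, 4): arr[2]=19 > arr[4]=12
(2, 5): arr[2]=19 > arr[5]=9
(2, 6): arr[2]=19 > arr[6]=8
(2, 7): arr[2]=19 > arr[7]=7
(3, 4): arr[3]=16 > arr[4]=12
(3, 5): arr[3]=16 > arr[5]=9
(3, 6): arr[3]=16 > arr[6]=8
(3, 7): arr[3]=16 > arr[7]=7
(4, 5): arr[4]=12 > arr[5]=9
(4, 6): arr[4]=12 > arr[6]=8
(4, 7): arr[4]=12 > arr[7]=7
(5, 6): arr[5]=9 > arr[6]=8
(5, 7): arr[5]=9 > arr[7]=7
(6, 7): arr[6]=8 > arr[7]=7

Total inversions: 16

The array has 16 inversion(s): (1,7), (2,3), (2,4), (2,5), (2,6), (2,7), (3,4), (3,5), (3,6), (3,7), (4,5), (4,6), (4,7), (5,6), (5,7), (6,7). Each pair (i,j) satisfies i < j and arr[i] > arr[j].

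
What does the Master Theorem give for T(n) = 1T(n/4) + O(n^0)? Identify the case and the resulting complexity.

Master Theorem for T(n) = 1T(n/4) + O(n^0):

a = 1, b = 4, c = 0
log_b(a) = log_4(1) = 0.0000

Case 2: c = 0 = log_4(1) = 0.0000
T(n) = O(n^0 log n) = O(log n)

For T(n) = 1T(n/4) + O(n^0): log_4(1) = 0.0000. This is Case 2 of the Master Theorem (c = log_b(a), equal work at all levels), giving O(log n).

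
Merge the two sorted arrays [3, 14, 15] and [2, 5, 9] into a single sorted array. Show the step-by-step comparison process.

Merging process:

Compare 3 vs 2: take 2 from right. Merged: [2]
Compare 3 vs 5: take 3 from left. Merged: [2, 3]
Compare 14 vs 5: take 5 from right. Merged: [2, 3, 5]
Compare 14 vs 9: take 9 from right. Merged: [2, 3, 5, 9]
Append remaining from left: [14, 15]. Merged: [2, 3, 5, 9, 14, 15]

Final merged array: [2, 3, 5, 9, 14, 15]
Total comparisons: 4

The merged array is [2, 3, 5, 9, 14, 15], requiring 4 comparisons. The merge step runs in O(n) time where n is the total number of elements.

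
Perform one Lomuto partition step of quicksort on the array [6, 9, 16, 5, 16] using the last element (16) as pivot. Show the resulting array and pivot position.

Lomuto partition with pivot = 16:

Initial array: [6, 9, 16, 5, 16]

arr[0]=6 <= 16: swap with position 0, array becomes [6, 9, 16, 5, 16]
arr[1]=9 <= 16: swap with position 1, array becomes [6, 9, 16, 5, 16]
arr[2]=16 <= 16: swap with position 2, array becomes [6, 9, 16, 5, 16]
arr[3]=5 <= 16: swap with position 3, array becomes [6, 9, 16, 5, 16]

Place pivot at position 4: [6, 9, 16, 5, 16]
Pivot position: 4

After partitioning with pivot 16, the array becomes [6, 9, 16, 5, 16]. The pivot is placed at index 4. All elements to the left of the pivot are <= 16, and all elements to the right are > 16.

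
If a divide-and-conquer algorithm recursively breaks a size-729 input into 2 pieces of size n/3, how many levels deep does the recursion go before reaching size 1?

For divide and conquer with division factor 3:

Problem sizes at each level:
Level 0: 729
Level 1: 243
Level 2: 81
Level 3: 27
Level 4: 9
Level 5: 3
Level 6: 1

The root is level 0 and the size-1 base case is level 6 (the tree spans levels 0 through 6, i.e. 7 levels counting the root), so the depth is the number of divisions: log_3(729) = 6

The recursion tree depth is log_3(729) = 6. At each level, the problem size is divided by 3, so it takes 6 divisions to reduce to a base case of size 1. The algorithm makes 2 recursive calls at each level.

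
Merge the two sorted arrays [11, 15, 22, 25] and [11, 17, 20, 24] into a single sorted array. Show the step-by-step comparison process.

Merging process:

Compare 11 vs 11: take 11 from left. Merged: [11]
Compare 15 vs 11: take 11 from right. Merged: [11, 11]
Compare 15 vs 17: take 15 from left. Merged: [11, 11, 15]
Compare 22 vs 17: take 17 from right. Merged: [11, 11, 15, 17]
Compare 22 vs 20: take 20 from right. Merged: [11, 11, 15, 17, 20]
Compare 22 vs 24: take 22 from left. Merged: [11, 11, 15, 17, 20, 22]
Compare 25 vs 24: take 24 from right. Merged: [11, 11, 15, 17, 20, 22, 24]
Append remaining from left: [25]. Merged: [11, 11, 15, 17, 20, 22, 24, 25]

Final merged array: [11, 11, 15, 17, 20, 22, 24, 25]
Total comparisons: 7

The merged array is [11, 11, 15, 17, 20, 22, 24, 25], requiring 7 comparisons. The merge step runs in O(n) time where n is the total number of elements.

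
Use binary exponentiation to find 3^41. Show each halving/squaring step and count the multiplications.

Computing 3^41 by squaring (build up from 3^1; each line after the first costs one multiplication):

3^1 = 3
3^2 = (3^1)^2 = 3^2 = 9
3^4 = (3^2)^2 = 9^2 = 81
3^5 = 3 * 3^4 = 3 * 81 = 243
3^10 = (3^5)^2 = 243^2 = 59049
3^20 = (3^10)^2 = 59049^2 = 3486784401
3^40 = (3^20)^2 = 3486784401^2 = 12157665459056928801
3^41 = 3 * 3^40 = 3 * 12157665459056928801 = 36472996377170786403

Result: 36472996377170786403
Multiplications needed: 7 (7 lines after 3^1)

3^41 = 36472996377170786403. Using exponentiation by squaring, this requires 7 multiplications. The key idea: if the exponent is even, square the half-power; if odd, multiply by the base once.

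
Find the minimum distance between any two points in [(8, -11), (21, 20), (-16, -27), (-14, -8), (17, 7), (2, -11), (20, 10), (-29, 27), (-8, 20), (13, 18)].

Computing all pairwise distances among 10 points:

d((8, -11), (21, 20)) = 33.6155
d((8, -11), (-16, -27)) = 28.8444
d((8, -11), (-14, -8)) = 22.2036
d((8, -11), (17, 7)) = 20.1246
d((8, -11), (2, -11)) = 6.0
d((8, -11), (20, 10)) = 24.1868
d((8, -11), (-29, 27)) = 53.0377
d((8, -11), (-8, 20)) = 34.8855
d((8, -11), (13, 18)) = 29.4279
d((21, 20), (-16, -27)) = 59.8164
d((21, 20), (-14, -8)) = 44.8219
d((21, 20), (17, 7)) = 13.6015
d((21, 20), (2, -11)) = 36.3593
d((21, 20), (20, 10)) = 10.0499
d((21, 20), (-29, 27)) = 50.4876
d((21, 20), (-8, 20)) = 29.0
d((21, 20), (13, 18)) = 8.2462
d((-16, -27), (-14, -8)) = 19.105
d((-16, -27), (17, 7)) = 47.3814
d((-16, -27), (2, -11)) = 24.0832
d((-16, -27), (20, 10)) = 51.6236
d((-16, -27), (-29, 27)) = 55.5428
d((-16, -27), (-8, 20)) = 47.676
d((-16, -27), (13, 18)) = 53.535
d((-14, -8), (17, 7)) = 34.4384
d((-14, -8), (2, -11)) = 16.2788
d((-14, -8), (20, 10)) = 38.4708
d((-14, -8), (-29, 27)) = 38.0789
d((-14, -8), (-8, 20)) = 28.6356
d((-14, -8), (13, 18)) = 37.4833
d((17, 7), (2, -11)) = 23.4307
d((17, 7), (20, 10)) = 4.2426 <-- minimum
d((17, 7), (-29, 27)) = 50.1597
d((17, 7), (-8, 20)) = 28.178
d((17, 7), (13, 18)) = 11.7047
d((2, -11), (20, 10)) = 27.6586
d((2, -11), (-29, 27)) = 49.0408
d((2, -11), (-8, 20)) = 32.573
d((2, -11), (13, 18)) = 31.0161
d((20, 10), (-29, 27)) = 51.8652
d((20, 10), (-8, 20)) = 29.7321
d((20, 10), (13, 18)) = 10.6301
d((-29, 27), (-8, 20)) = 22.1359
d((-29, 27), (13, 18)) = 42.9535
d((-8, 20), (13, 18)) = 21.095

Closest pair: (17, 7) and (20, 10) with distance 4.2426

The closest pair is (17, 7) and (20, 10) with Euclidean distance 4.2426. For 10 points, brute-force pairwise comparison is shown above. For large n, the divide-and-conquer algorithm (sort by x, recurse on halves, check the dividing strip) achieves O(n log n).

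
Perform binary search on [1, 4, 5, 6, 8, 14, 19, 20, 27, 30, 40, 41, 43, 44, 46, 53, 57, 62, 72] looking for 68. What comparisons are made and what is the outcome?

Binary search for 68 in [1, 4, 5, 6, 8, 14, 19, 20, 27, 30, 40, 41, 43, 44, 46, 53, 57, 62, 72]:

lo=0, hi=18, mid=9, arr[mid]=30 -> 30 < 68, search right half
lo=10, hi=18, mid=14, arr[mid]=46 -> 46 < 68, search right half
lo=15, hi=18, mid=16, arr[mid]=57 -> 57 < 68, search right half
lo=17, hi=18, mid=17, arr[mid]=62 -> 62 < 68, search right half
lo=18, hi=18, mid=18, arr[mid]=72 -> 72 > 68, search left half
lo=18 > hi=17, target 68 not found

Binary search determines that 68 is not in the array after 5 comparisons. The search space was exhausted without finding the target.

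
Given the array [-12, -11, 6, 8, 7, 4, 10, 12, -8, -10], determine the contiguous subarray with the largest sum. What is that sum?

Using Kadane's algorithm on [-12, -11, 6, 8, 7, 4, 10, 12, -8, -10]:

Scanning through the array:
Position 1 (value -11): max_ending_here = -11, max_so_far = -11
Position 2 (value 6): max_ending_here = 6, max_so_far = 6
Position 3 (value 8): max_ending_here = 14, max_so_far = 14
Position 4 (value 7): max_ending_here = 21, max_so_far = 21
Position 5 (value 4): max_ending_here = 25, max_so_far = 25
Position 6 (value 10): max_ending_here = 35, max_so_far = 35
Position 7 (value 12): max_ending_here = 47, max_so_far = 47
Position 8 (value -8): max_ending_here = 39, max_so_far = 47
Position 9 (value -10): max_ending_here = 29, max_so_far = 47

Maximum subarray: [6, 8, 7, 4, 10, 12]
Maximum sum: 47

The maximum subarray is [6, 8, 7, 4, 10, 12] with sum 47. This subarray runs from index 2 to index 7.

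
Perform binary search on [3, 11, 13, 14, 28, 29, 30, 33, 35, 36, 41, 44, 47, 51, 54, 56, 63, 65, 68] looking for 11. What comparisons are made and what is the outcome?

Binary search for 11 in [3, 11, 13, 14, 28, 29, 30, 33, 35, 36, 41, 44, 47, 51, 54, 56, 63, 65, 68]:

lo=0, hi=18, mid=9, arr[mid]=36 -> 36 > 11, search left half
lo=0, hi=8, mid=4, arr[mid]=28 -> 28 > 11, search left half
lo=0, hi=3, mid=1, arr[mid]=11 -> Found target at index 1!

Binary search finds 11 at index 1 after 3 comparisons. The search repeatedly halves the search space by comparing with the middle element.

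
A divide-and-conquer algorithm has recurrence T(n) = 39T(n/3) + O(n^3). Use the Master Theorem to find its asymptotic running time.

Master Theorem for T(n) = 39T(n/3) + O(n^3):

a = 39, b = 3, c = 3
log_b(a) = log_3(39) = 3.3347

Case 1: c = 3 < log_3(39) = 3.3347
T(n) = O(n^(log_3 39))

For T(n) = 39T(n/3) + O(n^3): log_3(39) = 3.3347. This is Case 1 of the Master Theorem (c < log_b(a), work dominated by leaves), giving O(n^(log_3 39)).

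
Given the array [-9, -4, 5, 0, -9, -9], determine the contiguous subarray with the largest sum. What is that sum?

Using Kadane's algorithm on [-9, -4, 5, 0, -9, -9]:

Scanning through the array:
Position 1 (value -4): max_ending_here = -4, max_so_far = -4
Position 2 (value 5): max_ending_here = 5, max_so_far = 5
Position 3 (value 0): max_ending_here = 5, max_so_far = 5
Position 4 (value -9): max_ending_here = -4, max_so_far = 5
Position 5 (value -9): max_ending_here = -9, max_so_far = 5

Maximum subarray: [5]
Maximum sum: 5

The maximum subarray is [5] with sum 5. This subarray runs from index 2 to index 2.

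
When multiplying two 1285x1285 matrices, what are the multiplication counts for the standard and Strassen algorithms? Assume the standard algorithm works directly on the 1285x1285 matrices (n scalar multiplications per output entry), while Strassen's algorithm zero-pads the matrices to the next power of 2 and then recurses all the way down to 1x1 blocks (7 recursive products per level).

Matrix multiplication for 1285x1285 matrices:

Strassen's algorithm requires power-of-2 dimensions. Pad 1285x1285 to 2048x2048 (next power of 2).

Standard algorithm: 1285^3 = 2121824125 multiplications
Strassen's algorithm: 7^(log2(2048)) = 7^11 = 1977326743 multiplications
Savings: 2121824125 - 1977326743 = 144497382 multiplications

Standard: 2121824125 multiplications (1285^3). Strassen: 1977326743 multiplications (7^11, after padding to 2048x2048). Strassen reduces 8 recursive multiplications to 7 at each level.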